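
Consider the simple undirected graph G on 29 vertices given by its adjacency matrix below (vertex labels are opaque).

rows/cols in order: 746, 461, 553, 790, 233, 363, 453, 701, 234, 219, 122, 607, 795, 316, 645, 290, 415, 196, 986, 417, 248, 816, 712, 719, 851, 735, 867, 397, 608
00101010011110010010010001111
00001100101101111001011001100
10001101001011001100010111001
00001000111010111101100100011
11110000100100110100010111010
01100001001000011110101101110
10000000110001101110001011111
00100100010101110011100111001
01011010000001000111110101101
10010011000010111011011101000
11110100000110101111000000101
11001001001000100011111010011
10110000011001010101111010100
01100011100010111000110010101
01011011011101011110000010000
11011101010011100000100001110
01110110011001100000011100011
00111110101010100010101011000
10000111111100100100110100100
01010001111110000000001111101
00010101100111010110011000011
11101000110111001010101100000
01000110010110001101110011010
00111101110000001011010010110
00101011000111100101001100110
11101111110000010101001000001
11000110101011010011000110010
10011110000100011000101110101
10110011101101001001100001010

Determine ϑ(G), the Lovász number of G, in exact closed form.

sqrt(29)

deg(248) = 14; N(248) = {790, 363, 701, 234, 607, 795, 316, 290, 196, 986, 816, 712, 397, 608}.
deg(701) = 14; N(701) = {553, 363, 219, 607, 316, 645, 290, 986, 417, 248, 719, 851, 735, 608}.
deg(816) = 14; N(816) = {746, 461, 553, 233, 234, 219, 607, 795, 316, 415, 986, 248, 712, 719}.
Vertex 608 has 14 neighbors: 746, 553, 790, 453, 701, 234, 122, 607, 316, 415, 417, 248, 735, 397.
14-regular, N=29; SR(29,14,6,7) — a Paley graph.
A has 3 distinct eigenvalues ≈ [14.0, 2.192582, -3.192582].
Lovász: ϑ = −29(-sqrt(29)/2 - 1/2)/(14+-(-sqrt(29)/2 - 1/2)) = sqrt(29).
Numerically 5.38516481.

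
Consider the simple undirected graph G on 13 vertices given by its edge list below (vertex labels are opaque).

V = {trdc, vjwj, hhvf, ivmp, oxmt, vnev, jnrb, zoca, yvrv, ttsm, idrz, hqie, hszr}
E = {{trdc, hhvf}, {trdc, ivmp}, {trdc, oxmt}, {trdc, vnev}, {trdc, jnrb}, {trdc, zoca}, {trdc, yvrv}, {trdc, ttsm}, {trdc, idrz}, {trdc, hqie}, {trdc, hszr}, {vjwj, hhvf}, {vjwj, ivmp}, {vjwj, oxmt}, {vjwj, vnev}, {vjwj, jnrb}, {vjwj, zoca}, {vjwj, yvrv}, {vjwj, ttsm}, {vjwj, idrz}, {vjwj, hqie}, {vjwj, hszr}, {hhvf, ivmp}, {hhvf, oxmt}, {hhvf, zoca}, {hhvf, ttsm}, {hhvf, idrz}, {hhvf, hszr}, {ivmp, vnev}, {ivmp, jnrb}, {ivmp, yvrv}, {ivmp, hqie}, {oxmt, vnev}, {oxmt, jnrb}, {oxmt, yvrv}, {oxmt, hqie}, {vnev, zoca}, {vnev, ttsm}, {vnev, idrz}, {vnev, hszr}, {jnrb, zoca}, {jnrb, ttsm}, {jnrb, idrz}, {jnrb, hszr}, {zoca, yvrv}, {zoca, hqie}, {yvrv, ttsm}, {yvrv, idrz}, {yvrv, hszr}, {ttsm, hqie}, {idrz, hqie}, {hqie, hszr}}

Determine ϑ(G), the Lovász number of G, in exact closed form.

deg(yvrv) = 8; N(yvrv) = {trdc, vjwj, ivmp, oxmt, zoca, ttsm, idrz, hszr}.
deg(hhvf) = 8; N(hhvf) = {trdc, vjwj, ivmp, oxmt, zoca, ttsm, idrz, hszr}.
deg(idrz) = 7; N(idrz) = {trdc, vjwj, hhvf, vnev, jnrb, yvrv, hqie}.
deg(ivmp) = 7; N(ivmp) = {trdc, vjwj, hhvf, vnev, jnrb, yvrv, hqie}.
G = K_{6,5,2}: α = 6 = χ(Ḡ), so ϑ = 6.
Numerically 6.00000.
α=6, χ(Ḡ)=6; ϑ=6 lies between (collapsed).

6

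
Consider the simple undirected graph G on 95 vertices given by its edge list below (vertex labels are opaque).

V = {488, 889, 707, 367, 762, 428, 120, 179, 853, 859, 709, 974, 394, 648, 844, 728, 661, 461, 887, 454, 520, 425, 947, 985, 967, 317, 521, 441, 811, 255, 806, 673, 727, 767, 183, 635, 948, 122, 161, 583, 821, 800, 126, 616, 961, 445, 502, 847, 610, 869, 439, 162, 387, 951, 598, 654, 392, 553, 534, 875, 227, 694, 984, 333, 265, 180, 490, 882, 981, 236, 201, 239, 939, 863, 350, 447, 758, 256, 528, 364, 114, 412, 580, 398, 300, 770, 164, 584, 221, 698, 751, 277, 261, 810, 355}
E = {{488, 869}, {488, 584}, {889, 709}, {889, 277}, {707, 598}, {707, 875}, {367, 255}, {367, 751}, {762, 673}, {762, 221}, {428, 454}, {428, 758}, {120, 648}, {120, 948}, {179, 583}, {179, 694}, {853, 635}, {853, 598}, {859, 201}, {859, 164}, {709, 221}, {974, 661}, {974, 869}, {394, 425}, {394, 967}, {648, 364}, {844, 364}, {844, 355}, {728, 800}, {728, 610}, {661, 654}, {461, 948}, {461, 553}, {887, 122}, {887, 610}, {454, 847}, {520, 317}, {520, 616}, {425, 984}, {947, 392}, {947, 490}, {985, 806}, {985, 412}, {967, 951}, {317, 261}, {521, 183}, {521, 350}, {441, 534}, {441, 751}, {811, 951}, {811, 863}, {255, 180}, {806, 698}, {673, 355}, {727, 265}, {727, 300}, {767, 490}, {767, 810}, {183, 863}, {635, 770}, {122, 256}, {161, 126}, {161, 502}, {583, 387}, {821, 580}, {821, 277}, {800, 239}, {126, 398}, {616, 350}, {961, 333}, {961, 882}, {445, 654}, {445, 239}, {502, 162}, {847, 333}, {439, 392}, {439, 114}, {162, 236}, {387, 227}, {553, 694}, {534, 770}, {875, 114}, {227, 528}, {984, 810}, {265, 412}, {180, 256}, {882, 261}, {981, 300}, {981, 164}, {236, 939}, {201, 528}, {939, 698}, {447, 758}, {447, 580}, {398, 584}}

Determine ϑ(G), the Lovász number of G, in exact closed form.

95*cos(pi/95)/(cos(pi/95) + 1)

N(164) = {859, 981}, |N(164)| = 2.
N(661) = {974, 654}, |N(661)| = 2.
N(439) = {392, 114}, |N(439)| = 2.
N(806) = {985, 698}, |N(806)| = 2.
Regular of degree 2 on 95 vertices: this is C_{95}, the 95-cycle.
A has 48 distinct eigenvalues ≈ [2.0, 1.995627, 1.982528, 1.96076, 1.930418, 1.891634, 1.84458, 1.789459, 1.726513, 1.656018, 1.578281, 1.493643, 1.402474, 1.305172, 1.202162, 1.093896, 0.980847, 0.863509, 0.742394, 0.618034, 0.490971, 0.361761, 0.230969, 0.099168, -0.033068, -0.165159, -0.296527, -0.426599, -0.554806, -0.680586, -0.803391, -0.922682, -1.037939, -1.148657, -1.254353, -1.354563, -1.44885, -1.536802, -1.618034, -1.692191, -1.758948, -1.818013, -1.869129, -1.912072, -1.946653, -1.972723, -1.990166, -1.998907].
With N=95: ϑ(G) = 95·(-(-1)*2*cos(pi/95))/(2−(-2*cos(pi/95))) = 95*cos(pi/95)/(cos(pi/95) + 1).
Numerically 47.4870113.
Check 47 ≤ 95*cos(pi/95)/(cos(pi/95) + 1) ≤ 48: both strict.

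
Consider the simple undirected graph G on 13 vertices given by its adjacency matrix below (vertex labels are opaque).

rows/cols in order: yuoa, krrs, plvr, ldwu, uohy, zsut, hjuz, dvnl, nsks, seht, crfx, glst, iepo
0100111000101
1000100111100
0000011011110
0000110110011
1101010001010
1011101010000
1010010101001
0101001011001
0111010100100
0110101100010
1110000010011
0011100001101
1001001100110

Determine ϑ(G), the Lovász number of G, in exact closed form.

sqrt(13)

Vertex krrs has 6 neighbors: yuoa, uohy, dvnl, nsks, seht, crfx.
N(glst) = {plvr, ldwu, uohy, seht, crfx, iepo}, |N(glst)| = 6.
deg(dvnl) = 6; N(dvnl) = {krrs, ldwu, hjuz, nsks, seht, iepo}.
deg(nsks) = 6; N(nsks) = {krrs, plvr, ldwu, zsut, dvnl, crfx}.
13-vertex 6-regular graph: Paley(13): SR with (k,λ,μ)=(6,2,3).
spec(A) ≈ [6.0, 1.302776, -2.302776] (distinct, 6 d.p.).
ϑ = −N·λ_min/(λ_max−λ_min) = −13·(-sqrt(13)/2 - 1/2)/(6−(-sqrt(13)/2 - 1/2)) = sqrt(13).
= 3.60555128… (decimal).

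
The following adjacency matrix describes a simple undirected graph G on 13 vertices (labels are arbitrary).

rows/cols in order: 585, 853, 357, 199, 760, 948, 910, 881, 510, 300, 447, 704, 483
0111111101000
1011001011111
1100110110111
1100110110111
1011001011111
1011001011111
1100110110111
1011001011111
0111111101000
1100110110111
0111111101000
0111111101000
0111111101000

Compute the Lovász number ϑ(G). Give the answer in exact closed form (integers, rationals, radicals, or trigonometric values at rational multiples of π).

5

N(300) = {585, 853, 760, 948, 881, 510, 447, 704, 483}, |N(300)| = 9.
N(881) = {585, 357, 199, 910, 510, 300, 447, 704, 483}, |N(881)| = 9.
deg(948) = 9; N(948) = {585, 357, 199, 910, 510, 300, 447, 704, 483}.
N(585) = {853, 357, 199, 760, 948, 910, 881, 300}, |N(585)| = 8.
G = K_{5,4,4}: α = 5 = χ(Ḡ), so ϑ = 5.
= 5.000000000… (decimal).
5 ≤ 5 ≤ 5: collapsed.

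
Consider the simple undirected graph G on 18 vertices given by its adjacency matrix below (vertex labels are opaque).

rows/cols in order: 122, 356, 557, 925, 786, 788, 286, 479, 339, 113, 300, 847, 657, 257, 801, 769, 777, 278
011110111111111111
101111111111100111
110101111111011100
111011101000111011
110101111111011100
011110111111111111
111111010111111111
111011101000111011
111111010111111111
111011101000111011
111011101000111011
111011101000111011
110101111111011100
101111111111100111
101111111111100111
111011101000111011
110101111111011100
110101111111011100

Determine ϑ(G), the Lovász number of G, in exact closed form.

Vertex 788 has 16 neighbors: 356, 557, 925, 786, 286, 479, 339, 113, 300, 847, 657, 257, 801, 769, 777, 278.
deg(657) = 13; N(657) = {122, 356, 925, 788, 286, 479, 339, 113, 300, 847, 257, 801, 769}.
Vertex 777 has 13 neighbors: 122, 356, 925, 788, 286, 479, 339, 113, 300, 847, 257, 801, 769.
Vertex 286 has 16 neighbors: 122, 356, 557, 925, 786, 788, 479, 113, 300, 847, 657, 257, 801, 769, 777, 278.
Complete multipartite on [6, 5, 3, 2, 2]: sandwich collapses at ϑ=6.
= 6.000000000… (decimal).
α=6, χ(Ḡ)=6; ϑ=6 lies between (collapsed).

6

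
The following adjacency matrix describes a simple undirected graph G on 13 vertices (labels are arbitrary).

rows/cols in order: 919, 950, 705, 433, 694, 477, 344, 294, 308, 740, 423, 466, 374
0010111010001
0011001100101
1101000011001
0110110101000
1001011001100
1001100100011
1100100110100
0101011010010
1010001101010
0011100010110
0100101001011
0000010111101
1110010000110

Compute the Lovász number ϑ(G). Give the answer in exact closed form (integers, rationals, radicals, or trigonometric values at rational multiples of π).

N(423) = {950, 694, 344, 740, 466, 374}, |N(423)| = 6.
N(308) = {919, 705, 344, 294, 740, 466}, |N(308)| = 6.
N(433) = {950, 705, 694, 477, 294, 740}, |N(433)| = 6.
deg(950) = 6; N(950) = {705, 433, 344, 294, 423, 374}.
G on 13 vertices is 6-regular; SR(13,6,2,3) — a Paley graph.
spec(A) ≈ [6.0, 1.30278, -2.30278] (distinct, 5 d.p.).
−13·(-sqrt(13)/2 - 1/2) / ((6)−(-sqrt(13)/2 - 1/2)) = sqrt(13) = ϑ(G).
≈ 3.60555 (to 5 d.p.).

sqrt(13)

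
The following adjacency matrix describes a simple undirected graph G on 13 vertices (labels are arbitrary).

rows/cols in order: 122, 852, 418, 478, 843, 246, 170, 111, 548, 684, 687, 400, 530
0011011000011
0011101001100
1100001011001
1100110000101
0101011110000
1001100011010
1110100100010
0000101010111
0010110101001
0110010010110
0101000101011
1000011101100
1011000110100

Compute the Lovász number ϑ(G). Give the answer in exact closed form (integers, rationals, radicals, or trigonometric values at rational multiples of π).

N(111) = {843, 170, 548, 687, 400, 530}, |N(111)| = 6.
N(400) = {122, 246, 170, 111, 684, 687}, |N(400)| = 6.
Vertex 170 has 6 neighbors: 122, 852, 418, 843, 111, 400.
deg(246) = 6; N(246) = {122, 478, 843, 548, 684, 400}.
deg(v) = 6 for all v (|V|=13); strongly regular (13,6,2,3).
A has 3 distinct eigenvalues ≈ [6.0, 1.302776, -2.302776].
λ_max=6, λ_min=-sqrt(13)/2 - 1/2; ϑ = −13·λ_min/(λ_max−λ_min) = sqrt(13).
ϑ(G) ≈ 3.605551.

sqrt(13)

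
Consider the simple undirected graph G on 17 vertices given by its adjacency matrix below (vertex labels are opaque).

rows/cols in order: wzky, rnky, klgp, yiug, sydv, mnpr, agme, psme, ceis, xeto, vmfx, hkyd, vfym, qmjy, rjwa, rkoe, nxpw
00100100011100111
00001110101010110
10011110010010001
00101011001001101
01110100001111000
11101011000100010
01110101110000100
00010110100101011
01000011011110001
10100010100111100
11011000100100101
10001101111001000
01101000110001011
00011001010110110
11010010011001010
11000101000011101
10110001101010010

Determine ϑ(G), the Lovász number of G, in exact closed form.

Vertex mnpr has 8 neighbors: wzky, rnky, klgp, sydv, agme, psme, hkyd, rkoe.
N(wzky) = {klgp, mnpr, xeto, vmfx, hkyd, rjwa, rkoe, nxpw}, |N(wzky)| = 8.
N(yiug) = {klgp, sydv, agme, psme, vmfx, qmjy, rjwa, nxpw}, |N(yiug)| = 8.
deg(klgp) = 8; N(klgp) = {wzky, yiug, sydv, mnpr, agme, xeto, vfym, nxpw}.
17-vertex 8-regular graph: strongly regular (17,8,3,4).
The 3 distinct eigenvalues: [8.0, 1.561553, -2.561553].
ϑ = −N·λ_min/(λ_max−λ_min) = −17·(-sqrt(17)/2 - 1/2)/(8−(-sqrt(17)/2 - 1/2)) = sqrt(17).
ϑ(G) ≈ 4.123105626.

sqrt(17)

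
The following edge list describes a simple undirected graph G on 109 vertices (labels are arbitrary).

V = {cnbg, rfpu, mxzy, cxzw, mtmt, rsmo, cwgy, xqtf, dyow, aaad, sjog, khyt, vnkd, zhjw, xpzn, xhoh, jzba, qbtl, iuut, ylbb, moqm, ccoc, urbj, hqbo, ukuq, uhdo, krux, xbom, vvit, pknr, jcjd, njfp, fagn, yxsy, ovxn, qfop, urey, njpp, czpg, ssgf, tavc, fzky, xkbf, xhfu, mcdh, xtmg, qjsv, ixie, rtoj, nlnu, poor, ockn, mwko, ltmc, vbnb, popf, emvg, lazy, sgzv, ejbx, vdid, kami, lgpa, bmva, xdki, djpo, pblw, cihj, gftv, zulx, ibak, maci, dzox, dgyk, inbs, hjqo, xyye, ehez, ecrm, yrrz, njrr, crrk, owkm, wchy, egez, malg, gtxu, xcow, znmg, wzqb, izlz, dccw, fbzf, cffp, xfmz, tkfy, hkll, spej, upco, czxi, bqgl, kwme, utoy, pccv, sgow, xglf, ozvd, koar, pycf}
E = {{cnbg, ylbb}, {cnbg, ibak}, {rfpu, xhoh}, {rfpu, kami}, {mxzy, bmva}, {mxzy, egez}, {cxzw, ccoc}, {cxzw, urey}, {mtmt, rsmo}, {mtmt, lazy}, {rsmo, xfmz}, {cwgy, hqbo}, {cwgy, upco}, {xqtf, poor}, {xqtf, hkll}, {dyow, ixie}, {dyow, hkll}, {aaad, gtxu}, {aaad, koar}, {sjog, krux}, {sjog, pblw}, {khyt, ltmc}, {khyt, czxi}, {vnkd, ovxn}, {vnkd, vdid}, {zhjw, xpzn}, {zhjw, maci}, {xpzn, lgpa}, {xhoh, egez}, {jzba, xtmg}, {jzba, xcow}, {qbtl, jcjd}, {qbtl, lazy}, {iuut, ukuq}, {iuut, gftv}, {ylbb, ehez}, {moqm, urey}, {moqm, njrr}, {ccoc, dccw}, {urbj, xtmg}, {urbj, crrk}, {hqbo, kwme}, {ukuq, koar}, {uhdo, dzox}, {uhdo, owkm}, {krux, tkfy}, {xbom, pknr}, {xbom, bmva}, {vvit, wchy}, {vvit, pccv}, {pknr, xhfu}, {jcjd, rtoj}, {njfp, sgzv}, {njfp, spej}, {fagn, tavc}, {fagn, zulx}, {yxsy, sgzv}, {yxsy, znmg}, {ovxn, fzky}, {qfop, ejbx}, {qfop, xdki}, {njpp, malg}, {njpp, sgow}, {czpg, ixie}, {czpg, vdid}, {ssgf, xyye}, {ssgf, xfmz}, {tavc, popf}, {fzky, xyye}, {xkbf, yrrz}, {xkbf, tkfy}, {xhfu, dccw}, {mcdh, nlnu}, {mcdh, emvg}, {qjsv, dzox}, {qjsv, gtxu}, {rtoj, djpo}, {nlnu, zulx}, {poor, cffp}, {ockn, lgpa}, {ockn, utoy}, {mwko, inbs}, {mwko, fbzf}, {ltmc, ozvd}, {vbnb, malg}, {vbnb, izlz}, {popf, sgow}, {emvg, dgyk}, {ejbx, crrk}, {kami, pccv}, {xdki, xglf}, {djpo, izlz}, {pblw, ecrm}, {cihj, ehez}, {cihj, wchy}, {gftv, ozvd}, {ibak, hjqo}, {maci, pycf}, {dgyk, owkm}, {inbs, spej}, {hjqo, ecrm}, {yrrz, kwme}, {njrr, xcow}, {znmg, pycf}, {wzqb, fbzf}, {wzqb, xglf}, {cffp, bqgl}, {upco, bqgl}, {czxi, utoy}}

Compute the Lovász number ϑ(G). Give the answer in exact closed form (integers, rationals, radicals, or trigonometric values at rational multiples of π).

deg(kami) = 2; N(kami) = {rfpu, pccv}.
deg(izlz) = 2; N(izlz) = {vbnb, djpo}.
deg(ovxn) = 2; N(ovxn) = {vnkd, fzky}.
N(czpg) = {ixie, vdid}, |N(czpg)| = 2.
deg(v) = 2 for all v (|V|=109); a single 109-cycle (edge-transitive).
Distinct eigenvalues (to 3 d.p.): [2.0, 1.997, 1.987, 1.97, 1.947, 1.918, 1.882, 1.839, 1.791, 1.737, 1.677, 1.611, 1.54, 1.464, 1.383, 1.298, 1.208, 1.114, 1.017, 0.916, 0.812, 0.705, 0.596, 0.485, 0.372, 0.259, 0.144, 0.029, -0.086, -0.201, -0.316, -0.429, -0.541, -0.651, -0.759, -0.864, -0.967, -1.066, -1.162, -1.253, -1.341, -1.424, -1.503, -1.576, -1.645, -1.708, -1.765, -1.816, -1.861, -1.9, -1.933, -1.959, -1.979, -1.993, -1.999].
λ_max=2, λ_min=-2*cos(pi/109); ϑ = −109·λ_min/(λ_max−λ_min) = 109*cos(pi/109)/(cos(pi/109) + 1).
≈ 54.48868008 (to 8 d.p.).
Check 54 ≤ 109*cos(pi/109)/(cos(pi/109) + 1) ≤ 55: both strict.

109*cos(pi/109)/(cos(pi/109) + 1)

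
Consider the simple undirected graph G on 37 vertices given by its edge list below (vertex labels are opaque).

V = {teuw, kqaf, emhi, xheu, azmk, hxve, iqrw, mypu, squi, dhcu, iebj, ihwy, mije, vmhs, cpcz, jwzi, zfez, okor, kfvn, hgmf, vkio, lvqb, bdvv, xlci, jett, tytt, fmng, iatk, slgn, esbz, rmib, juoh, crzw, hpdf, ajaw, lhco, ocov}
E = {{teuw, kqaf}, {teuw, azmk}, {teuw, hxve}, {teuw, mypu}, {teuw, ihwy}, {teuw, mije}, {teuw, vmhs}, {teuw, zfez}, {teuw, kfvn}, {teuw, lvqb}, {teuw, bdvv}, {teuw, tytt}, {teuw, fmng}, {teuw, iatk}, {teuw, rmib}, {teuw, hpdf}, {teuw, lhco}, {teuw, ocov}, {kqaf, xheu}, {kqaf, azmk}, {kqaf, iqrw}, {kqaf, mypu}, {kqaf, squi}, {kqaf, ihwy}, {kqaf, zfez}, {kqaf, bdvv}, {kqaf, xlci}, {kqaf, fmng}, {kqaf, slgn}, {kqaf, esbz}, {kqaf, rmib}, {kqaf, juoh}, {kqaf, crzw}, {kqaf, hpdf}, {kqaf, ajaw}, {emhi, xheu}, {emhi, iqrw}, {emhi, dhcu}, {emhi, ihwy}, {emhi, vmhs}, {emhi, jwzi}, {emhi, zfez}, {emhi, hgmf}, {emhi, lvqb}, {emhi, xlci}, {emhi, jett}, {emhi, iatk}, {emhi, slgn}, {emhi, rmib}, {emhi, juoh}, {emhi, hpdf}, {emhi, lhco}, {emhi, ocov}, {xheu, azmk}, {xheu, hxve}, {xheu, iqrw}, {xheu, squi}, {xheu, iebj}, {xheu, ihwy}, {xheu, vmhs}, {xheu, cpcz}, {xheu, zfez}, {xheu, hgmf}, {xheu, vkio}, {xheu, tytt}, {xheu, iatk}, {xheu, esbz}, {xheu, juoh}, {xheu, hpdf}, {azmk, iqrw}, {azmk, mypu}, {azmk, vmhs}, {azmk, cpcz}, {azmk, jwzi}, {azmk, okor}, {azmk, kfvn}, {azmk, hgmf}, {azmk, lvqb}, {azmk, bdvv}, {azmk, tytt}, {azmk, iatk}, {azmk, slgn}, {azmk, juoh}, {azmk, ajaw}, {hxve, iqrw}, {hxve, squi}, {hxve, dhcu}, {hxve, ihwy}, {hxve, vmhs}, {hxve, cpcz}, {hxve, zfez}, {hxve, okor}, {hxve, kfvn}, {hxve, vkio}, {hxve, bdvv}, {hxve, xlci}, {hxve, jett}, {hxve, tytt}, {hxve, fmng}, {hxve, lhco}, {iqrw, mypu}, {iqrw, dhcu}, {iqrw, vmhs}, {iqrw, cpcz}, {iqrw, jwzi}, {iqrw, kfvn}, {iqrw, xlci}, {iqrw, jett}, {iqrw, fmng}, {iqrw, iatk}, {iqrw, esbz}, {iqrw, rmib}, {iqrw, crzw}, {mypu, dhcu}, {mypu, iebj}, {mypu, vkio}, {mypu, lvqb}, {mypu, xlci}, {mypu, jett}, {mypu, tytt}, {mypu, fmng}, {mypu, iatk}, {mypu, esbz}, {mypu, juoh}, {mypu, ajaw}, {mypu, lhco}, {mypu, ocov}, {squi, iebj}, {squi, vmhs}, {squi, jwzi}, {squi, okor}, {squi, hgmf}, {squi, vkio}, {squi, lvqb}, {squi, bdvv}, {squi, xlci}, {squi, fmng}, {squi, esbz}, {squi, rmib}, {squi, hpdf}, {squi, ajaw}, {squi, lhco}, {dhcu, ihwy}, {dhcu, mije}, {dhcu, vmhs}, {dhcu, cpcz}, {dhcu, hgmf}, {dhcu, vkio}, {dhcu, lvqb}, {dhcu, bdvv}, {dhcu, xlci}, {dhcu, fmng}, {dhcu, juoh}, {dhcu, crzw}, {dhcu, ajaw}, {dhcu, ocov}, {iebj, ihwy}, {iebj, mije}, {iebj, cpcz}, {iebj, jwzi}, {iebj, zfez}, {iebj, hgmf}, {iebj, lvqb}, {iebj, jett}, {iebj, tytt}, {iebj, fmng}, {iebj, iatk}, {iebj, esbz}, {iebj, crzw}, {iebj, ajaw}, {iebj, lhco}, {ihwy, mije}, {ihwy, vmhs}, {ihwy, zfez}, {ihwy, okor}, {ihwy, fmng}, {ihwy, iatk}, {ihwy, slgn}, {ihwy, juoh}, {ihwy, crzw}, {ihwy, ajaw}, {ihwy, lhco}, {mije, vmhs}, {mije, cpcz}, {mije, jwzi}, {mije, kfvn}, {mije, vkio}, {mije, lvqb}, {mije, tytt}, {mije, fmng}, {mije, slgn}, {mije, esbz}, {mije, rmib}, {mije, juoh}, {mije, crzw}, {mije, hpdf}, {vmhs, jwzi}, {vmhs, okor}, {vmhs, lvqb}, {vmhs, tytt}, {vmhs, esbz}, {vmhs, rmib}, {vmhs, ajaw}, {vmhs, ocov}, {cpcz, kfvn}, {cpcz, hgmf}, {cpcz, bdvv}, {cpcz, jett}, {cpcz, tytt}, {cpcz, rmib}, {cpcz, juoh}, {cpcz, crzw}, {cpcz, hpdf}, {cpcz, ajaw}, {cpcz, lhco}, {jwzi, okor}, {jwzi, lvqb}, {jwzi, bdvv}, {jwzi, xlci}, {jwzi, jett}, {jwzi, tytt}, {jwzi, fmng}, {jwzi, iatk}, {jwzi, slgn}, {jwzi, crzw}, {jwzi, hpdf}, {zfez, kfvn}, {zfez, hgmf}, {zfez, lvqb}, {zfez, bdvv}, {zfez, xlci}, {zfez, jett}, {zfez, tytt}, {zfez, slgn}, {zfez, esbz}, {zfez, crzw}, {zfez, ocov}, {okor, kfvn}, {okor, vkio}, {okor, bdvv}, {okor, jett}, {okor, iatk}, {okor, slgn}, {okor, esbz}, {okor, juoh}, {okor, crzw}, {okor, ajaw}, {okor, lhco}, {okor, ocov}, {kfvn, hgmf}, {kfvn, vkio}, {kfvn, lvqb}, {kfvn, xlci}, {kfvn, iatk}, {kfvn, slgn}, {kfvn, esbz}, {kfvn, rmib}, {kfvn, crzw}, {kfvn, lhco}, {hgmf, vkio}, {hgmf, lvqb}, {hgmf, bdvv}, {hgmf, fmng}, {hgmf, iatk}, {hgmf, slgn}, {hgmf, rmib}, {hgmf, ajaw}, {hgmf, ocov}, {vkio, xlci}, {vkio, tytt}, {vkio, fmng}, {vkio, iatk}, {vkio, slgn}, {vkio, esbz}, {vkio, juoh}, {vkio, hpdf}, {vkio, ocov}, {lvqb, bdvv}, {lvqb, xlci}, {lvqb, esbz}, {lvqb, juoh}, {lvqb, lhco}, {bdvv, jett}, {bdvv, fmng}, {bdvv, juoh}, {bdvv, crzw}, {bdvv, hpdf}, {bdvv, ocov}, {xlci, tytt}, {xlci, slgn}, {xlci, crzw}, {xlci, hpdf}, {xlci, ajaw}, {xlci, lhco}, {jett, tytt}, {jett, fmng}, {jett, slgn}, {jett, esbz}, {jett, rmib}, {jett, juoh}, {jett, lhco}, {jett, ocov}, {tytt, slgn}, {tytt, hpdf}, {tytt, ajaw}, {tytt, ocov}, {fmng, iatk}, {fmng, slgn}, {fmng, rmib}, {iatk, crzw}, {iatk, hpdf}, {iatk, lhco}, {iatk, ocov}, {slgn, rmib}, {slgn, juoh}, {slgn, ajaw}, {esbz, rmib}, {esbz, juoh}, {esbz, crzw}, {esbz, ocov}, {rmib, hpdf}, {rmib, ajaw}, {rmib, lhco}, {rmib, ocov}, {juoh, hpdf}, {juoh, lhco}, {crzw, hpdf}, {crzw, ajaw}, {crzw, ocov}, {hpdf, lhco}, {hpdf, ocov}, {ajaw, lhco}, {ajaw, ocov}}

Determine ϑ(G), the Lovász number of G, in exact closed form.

N(lvqb) = {teuw, emhi, azmk, mypu, squi, dhcu, iebj, mije, vmhs, jwzi, zfez, kfvn, hgmf, bdvv, xlci, esbz, juoh, lhco}, |N(lvqb)| = 18.
deg(cpcz) = 18; N(cpcz) = {xheu, azmk, hxve, iqrw, dhcu, iebj, mije, kfvn, hgmf, bdvv, jett, tytt, rmib, juoh, crzw, hpdf, ajaw, lhco}.
N(juoh) = {kqaf, emhi, xheu, azmk, mypu, dhcu, ihwy, mije, cpcz, okor, vkio, lvqb, bdvv, jett, slgn, esbz, hpdf, lhco}, |N(juoh)| = 18.
deg(squi) = 18; N(squi) = {kqaf, xheu, hxve, iebj, vmhs, jwzi, okor, hgmf, vkio, lvqb, bdvv, xlci, fmng, esbz, rmib, hpdf, ajaw, lhco}.
deg(v) = 18 for all v (|V|=37); Paley(37): SR with (k,λ,μ)=(18,8,9).
spec(A) ≈ [18.0, 2.54138, -3.54138] (distinct, 5 d.p.).
λ_max=18, λ_min=-sqrt(37)/2 - 1/2; ϑ = −37·λ_min/(λ_max−λ_min) = sqrt(37).
Numerically 6.08276253.

sqrt(37)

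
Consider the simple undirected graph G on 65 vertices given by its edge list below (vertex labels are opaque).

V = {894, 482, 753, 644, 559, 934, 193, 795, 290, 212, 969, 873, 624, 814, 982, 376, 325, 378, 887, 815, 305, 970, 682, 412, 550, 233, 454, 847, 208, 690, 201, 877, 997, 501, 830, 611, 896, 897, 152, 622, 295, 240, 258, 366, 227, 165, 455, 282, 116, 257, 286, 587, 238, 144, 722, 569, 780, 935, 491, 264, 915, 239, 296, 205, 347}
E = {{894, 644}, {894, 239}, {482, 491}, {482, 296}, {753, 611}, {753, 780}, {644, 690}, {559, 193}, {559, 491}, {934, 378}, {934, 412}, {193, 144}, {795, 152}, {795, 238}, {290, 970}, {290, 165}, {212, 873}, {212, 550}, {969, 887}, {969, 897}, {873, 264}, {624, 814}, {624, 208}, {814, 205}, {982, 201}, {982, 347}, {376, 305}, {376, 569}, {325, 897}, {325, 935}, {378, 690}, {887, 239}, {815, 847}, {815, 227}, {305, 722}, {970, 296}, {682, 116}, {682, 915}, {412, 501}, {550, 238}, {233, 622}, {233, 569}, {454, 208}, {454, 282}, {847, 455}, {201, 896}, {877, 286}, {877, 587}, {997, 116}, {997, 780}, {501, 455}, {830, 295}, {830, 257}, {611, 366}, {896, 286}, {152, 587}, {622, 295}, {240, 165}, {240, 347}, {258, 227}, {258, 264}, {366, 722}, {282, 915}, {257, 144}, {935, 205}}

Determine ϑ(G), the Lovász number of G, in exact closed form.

N(644) = {894, 690}, |N(644)| = 2.
deg(795) = 2; N(795) = {152, 238}.
deg(482) = 2; N(482) = {491, 296}.
Vertex 152 has 2 neighbors: 795, 587.
deg(v) = 2 for all v (|V|=65); the odd cycle C_{65}.
The 33 distinct eigenvalues: [2.0, 1.9907, 1.9627, 1.9165, 1.8523, 1.7709, 1.6729, 1.5593, 1.4312, 1.2897, 1.1361, 0.972, 0.7987, 0.618, 0.4316, 0.2411, 0.0483, -0.1449, -0.3367, -0.5254, -0.7092, -0.8864, -1.0553, -1.2143, -1.362, -1.497, -1.618, -1.7239, -1.8137, -1.8866, -1.9419, -1.979, -1.9977].
−65·(-2*cos(pi/65)) / ((2)−(-2*cos(pi/65))) = 65*cos(pi/65)/(cos(pi/65) + 1) = ϑ(G).
≈ 32.481013 (to 6 d.p.).
Check 32 ≤ 65*cos(pi/65)/(cos(pi/65) + 1) ≤ 33: both strict.

65*cos(pi/65)/(cos(pi/65) + 1)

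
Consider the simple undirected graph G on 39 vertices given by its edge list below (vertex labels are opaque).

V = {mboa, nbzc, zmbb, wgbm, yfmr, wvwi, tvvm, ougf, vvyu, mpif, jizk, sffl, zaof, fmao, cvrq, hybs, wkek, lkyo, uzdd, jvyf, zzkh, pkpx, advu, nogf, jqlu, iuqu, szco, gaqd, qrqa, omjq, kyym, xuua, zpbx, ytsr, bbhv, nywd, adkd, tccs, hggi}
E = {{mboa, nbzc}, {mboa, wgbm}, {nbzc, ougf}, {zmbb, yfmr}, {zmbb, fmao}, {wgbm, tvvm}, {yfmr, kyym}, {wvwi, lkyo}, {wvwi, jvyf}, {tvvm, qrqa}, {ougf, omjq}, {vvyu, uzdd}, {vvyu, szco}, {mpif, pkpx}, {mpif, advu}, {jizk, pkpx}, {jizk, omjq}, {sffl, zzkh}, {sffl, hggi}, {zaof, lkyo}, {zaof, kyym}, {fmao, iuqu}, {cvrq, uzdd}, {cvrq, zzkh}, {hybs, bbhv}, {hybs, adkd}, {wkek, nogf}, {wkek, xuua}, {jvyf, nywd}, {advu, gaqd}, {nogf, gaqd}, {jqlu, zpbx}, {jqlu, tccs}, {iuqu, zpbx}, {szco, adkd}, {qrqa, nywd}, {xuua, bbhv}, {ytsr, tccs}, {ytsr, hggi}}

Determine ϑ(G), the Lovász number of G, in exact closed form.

39*cos(pi/39)/(cos(pi/39) + 1)

N(wgbm) = {mboa, tvvm}, |N(wgbm)| = 2.
Vertex sffl has 2 neighbors: zzkh, hggi.
Vertex omjq has 2 neighbors: ougf, jizk.
N(nogf) = {wkek, gaqd}, |N(nogf)| = 2.
39-vertex 2-regular graph: a single 39-cycle (edge-transitive).
Distinct eigenvalues (to 6 d.p.): [2.0, 1.974101, 1.897073, 1.770912, 1.598886, 1.385449, 1.136129, 0.857385, 0.556435, 0.241073, -0.080532, -0.400051, -0.70921, -1.0, -1.264891, -1.497021, -1.69038, -1.839959, -1.941884, -1.993515].
−39·(-2*cos(pi/39)) / ((2)−(-2*cos(pi/39))) = 39*cos(pi/39)/(cos(pi/39) + 1) = ϑ(G).
≈ 19.46833241 (to 8 d.p.).
19 ≤ 39*cos(pi/39)/(cos(pi/39) + 1) ≤ 20: both strict.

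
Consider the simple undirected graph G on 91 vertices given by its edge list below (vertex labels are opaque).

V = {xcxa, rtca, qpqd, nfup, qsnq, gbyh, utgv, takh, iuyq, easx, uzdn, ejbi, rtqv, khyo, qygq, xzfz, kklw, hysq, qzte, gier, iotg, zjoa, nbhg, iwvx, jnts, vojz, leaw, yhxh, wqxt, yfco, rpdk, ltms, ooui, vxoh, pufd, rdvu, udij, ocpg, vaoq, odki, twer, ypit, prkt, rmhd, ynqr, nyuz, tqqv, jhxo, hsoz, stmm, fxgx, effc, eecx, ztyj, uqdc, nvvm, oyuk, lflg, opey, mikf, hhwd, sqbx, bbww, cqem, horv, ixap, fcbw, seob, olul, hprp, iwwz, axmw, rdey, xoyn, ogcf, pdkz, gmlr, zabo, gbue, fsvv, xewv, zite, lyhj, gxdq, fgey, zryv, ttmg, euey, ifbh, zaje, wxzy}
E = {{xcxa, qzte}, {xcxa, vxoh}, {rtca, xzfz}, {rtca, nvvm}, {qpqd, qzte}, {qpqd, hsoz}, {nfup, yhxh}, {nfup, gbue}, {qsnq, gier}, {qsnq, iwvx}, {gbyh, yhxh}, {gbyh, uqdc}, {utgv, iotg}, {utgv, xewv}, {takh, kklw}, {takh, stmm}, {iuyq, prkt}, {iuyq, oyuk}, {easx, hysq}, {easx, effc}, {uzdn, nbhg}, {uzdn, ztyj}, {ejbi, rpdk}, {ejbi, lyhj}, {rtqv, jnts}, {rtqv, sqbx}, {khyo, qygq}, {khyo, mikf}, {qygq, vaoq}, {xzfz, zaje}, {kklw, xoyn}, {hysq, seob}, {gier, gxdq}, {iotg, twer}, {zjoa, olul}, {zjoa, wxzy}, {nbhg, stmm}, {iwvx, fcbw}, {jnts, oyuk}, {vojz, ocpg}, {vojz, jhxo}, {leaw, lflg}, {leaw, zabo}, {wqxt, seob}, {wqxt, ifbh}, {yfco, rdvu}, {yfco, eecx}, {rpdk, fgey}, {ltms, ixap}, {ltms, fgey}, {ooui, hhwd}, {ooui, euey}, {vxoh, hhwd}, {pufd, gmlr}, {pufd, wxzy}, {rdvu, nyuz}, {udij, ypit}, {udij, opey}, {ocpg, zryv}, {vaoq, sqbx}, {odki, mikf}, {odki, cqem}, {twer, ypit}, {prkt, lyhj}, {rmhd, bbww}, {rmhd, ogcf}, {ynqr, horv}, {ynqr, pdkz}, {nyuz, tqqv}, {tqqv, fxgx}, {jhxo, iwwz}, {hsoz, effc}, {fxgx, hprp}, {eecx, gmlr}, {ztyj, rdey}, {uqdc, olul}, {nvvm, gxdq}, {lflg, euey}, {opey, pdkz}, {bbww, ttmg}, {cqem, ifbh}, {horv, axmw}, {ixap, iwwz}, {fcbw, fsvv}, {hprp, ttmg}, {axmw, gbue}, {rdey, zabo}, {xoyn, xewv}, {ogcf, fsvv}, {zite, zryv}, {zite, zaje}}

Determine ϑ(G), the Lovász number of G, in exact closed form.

deg(ooui) = 2; N(ooui) = {hhwd, euey}.
N(ixap) = {ltms, iwwz}, |N(ixap)| = 2.
N(odki) = {mikf, cqem}, |N(odki)| = 2.
Vertex bbww has 2 neighbors: rmhd, ttmg.
91-vertex 2-regular graph: the odd cycle C_{91}.
spec(A) ≈ [2.0, 1.995, 1.981, 1.957, 1.924, 1.882, 1.831, 1.771, 1.703, 1.626, 1.542, 1.45, 1.352, 1.247, 1.136, 1.02, 0.899, 0.773, 0.644, 0.512, 0.377, 0.241, 0.104, -0.035, -0.172, -0.309, -0.445, -0.579, -0.709, -0.837, -0.96, -1.079, -1.192, -1.3, -1.402, -1.497, -1.585, -1.665, -1.738, -1.802, -1.858, -1.904, -1.942, -1.97, -1.989, -1.999] (distinct, 3 d.p.).
ϑ = −N·λ_min/(λ_max−λ_min) = −91·(-2*cos(pi/91))/(2−(-2*cos(pi/91))) = 91*cos(pi/91)/(cos(pi/91) + 1).
ϑ(G) ≈ 45.4864.
Lovász sandwich 45 ≤ 91*cos(pi/91)/(cos(pi/91) + 1) ≤ 46: both strict.

91*cos(pi/91)/(cos(pi/91) + 1)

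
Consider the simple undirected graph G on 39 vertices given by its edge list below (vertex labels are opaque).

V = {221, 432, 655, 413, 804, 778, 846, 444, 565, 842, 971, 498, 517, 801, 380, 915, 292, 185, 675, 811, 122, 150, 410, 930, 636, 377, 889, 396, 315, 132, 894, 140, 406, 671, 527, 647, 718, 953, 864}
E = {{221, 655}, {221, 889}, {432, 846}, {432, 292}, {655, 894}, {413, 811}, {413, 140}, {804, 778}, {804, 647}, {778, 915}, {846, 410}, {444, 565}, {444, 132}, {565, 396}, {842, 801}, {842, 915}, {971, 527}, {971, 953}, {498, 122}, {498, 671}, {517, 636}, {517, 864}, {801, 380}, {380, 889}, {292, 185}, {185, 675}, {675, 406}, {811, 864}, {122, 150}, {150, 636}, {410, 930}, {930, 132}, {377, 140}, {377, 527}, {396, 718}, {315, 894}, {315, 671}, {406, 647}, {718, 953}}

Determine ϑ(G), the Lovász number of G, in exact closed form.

39*cos(pi/39)/(cos(pi/39) + 1)

Vertex 801 has 2 neighbors: 842, 380.
deg(150) = 2; N(150) = {122, 636}.
Vertex 517 has 2 neighbors: 636, 864.
Vertex 718 has 2 neighbors: 396, 953.
39-vertex 2-regular graph: connected 2-regular on 39 ⇒ C_{39}.
The 20 distinct eigenvalues: [2.0, 1.974, 1.897, 1.771, 1.599, 1.385, 1.136, 0.857, 0.556, 0.241, -0.081, -0.4, -0.709, -1.0, -1.265, -1.497, -1.69, -1.84, -1.942, -1.994].
Lovász: ϑ = −39(-2*cos(pi/39))/(2+-(-1)*2*cos(pi/39)) = 39*cos(pi/39)/(cos(pi/39) + 1).
≈ 19.46833 (to 5 d.p.).
Lovász sandwich 19 ≤ 39*cos(pi/39)/(cos(pi/39) + 1) ≤ 20: both strict.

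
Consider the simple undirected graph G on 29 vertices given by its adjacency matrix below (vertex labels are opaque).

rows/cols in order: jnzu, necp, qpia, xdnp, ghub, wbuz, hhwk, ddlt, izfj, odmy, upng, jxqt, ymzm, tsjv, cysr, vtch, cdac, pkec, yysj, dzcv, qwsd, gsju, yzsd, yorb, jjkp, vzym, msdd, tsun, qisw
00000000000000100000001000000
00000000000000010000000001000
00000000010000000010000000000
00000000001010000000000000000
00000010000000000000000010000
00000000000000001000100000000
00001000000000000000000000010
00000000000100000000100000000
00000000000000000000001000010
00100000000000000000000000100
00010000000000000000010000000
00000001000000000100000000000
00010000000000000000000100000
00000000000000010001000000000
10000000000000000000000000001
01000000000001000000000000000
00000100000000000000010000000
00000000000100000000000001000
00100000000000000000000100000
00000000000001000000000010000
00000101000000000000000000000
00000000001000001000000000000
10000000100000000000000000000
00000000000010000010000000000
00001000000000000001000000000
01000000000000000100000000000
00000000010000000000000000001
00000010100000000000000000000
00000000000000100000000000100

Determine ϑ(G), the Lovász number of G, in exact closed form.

Vertex jxqt has 2 neighbors: ddlt, pkec.
deg(xdnp) = 2; N(xdnp) = {upng, ymzm}.
N(odmy) = {qpia, msdd}, |N(odmy)| = 2.
N(necp) = {vtch, vzym}, |N(necp)| = 2.
deg(v) = 2 for all v (|V|=29); this is C_{29}, the 29-cycle.
A has 15 distinct eigenvalues ≈ [2.0, 1.95324, 1.81515, 1.59219, 1.29477, 0.93682, 0.53506, 0.10828, -0.32356, -0.74028, -1.12237, -1.45199, -1.71371, -1.89531, -1.98828].
Lovász: ϑ = −29(-2*cos(pi/29))/(2+-(-1)*2*cos(pi/29)) = 29*cos(pi/29)/(cos(pi/29) + 1).
= 14.457375… (decimal).
α=14, χ(Ḡ)=15; ϑ=29*cos(pi/29)/(cos(pi/29) + 1) lies between (both strict).

29*cos(pi/29)/(cos(pi/29) + 1)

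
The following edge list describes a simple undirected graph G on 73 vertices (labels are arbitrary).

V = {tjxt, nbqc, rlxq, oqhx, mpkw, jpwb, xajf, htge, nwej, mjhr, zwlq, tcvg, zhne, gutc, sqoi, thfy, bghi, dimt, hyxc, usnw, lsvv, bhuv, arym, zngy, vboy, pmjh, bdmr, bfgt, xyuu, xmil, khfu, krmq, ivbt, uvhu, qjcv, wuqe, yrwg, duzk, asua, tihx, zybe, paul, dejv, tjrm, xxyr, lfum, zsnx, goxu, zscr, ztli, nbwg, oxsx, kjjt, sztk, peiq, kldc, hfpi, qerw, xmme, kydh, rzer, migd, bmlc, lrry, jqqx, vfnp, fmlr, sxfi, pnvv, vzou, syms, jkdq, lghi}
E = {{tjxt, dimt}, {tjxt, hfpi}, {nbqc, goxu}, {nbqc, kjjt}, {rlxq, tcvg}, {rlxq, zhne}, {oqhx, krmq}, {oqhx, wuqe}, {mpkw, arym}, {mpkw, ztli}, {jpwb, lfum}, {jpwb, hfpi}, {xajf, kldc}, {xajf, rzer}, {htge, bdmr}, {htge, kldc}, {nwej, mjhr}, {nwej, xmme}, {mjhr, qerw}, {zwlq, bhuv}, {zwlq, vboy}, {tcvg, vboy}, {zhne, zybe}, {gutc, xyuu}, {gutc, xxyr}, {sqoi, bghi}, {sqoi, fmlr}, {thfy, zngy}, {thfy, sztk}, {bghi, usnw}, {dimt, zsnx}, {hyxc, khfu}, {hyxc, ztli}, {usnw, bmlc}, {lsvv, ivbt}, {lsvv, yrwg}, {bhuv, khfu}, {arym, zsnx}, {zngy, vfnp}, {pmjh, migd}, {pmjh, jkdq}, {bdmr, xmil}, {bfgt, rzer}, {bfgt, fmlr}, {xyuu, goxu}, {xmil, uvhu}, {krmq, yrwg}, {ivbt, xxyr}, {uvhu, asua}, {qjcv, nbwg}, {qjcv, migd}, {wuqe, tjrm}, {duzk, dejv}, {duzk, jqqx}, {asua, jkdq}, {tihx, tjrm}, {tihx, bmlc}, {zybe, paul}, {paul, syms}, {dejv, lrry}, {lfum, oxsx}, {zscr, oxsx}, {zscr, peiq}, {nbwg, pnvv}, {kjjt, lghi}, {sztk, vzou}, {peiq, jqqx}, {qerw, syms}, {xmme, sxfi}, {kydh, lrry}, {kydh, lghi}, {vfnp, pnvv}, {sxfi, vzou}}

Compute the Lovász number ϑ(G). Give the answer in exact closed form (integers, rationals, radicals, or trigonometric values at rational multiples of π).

N(lfum) = {jpwb, oxsx}, |N(lfum)| = 2.
Vertex mjhr has 2 neighbors: nwej, qerw.
Vertex htge has 2 neighbors: bdmr, kldc.
N(zybe) = {zhne, paul}, |N(zybe)| = 2.
73-vertex 2-regular graph: connected 2-regular on 73 ⇒ C_{73}.
spec(A) ≈ [2.0, 1.992596, 1.97044, 1.933696, 1.882635, 1.817635, 1.739179, 1.647846, 1.544313, 1.429347, 1.303798, 1.168596, 1.024743, 0.873302, 0.715396, 0.552194, 0.384903, 0.214763, 0.043032, -0.129017, -0.300111, -0.468983, -0.634383, -0.795086, -0.949902, -1.097686, -1.237343, -1.367839, -1.488208, -1.597559, -1.695082, -1.780055, -1.85185, -1.909934, -1.953877, -1.983355, -1.998148] (distinct, 6 d.p.).
−73·(-2*cos(pi/73)) / ((2)−(-2*cos(pi/73))) = 73*cos(pi/73)/(cos(pi/73) + 1) = ϑ(G).
= 36.483095… (decimal).
α=36, χ(Ḡ)=37; ϑ=73*cos(pi/73)/(cos(pi/73) + 1) lies between (both strict).

73*cos(pi/73)/(cos(pi/73) + 1)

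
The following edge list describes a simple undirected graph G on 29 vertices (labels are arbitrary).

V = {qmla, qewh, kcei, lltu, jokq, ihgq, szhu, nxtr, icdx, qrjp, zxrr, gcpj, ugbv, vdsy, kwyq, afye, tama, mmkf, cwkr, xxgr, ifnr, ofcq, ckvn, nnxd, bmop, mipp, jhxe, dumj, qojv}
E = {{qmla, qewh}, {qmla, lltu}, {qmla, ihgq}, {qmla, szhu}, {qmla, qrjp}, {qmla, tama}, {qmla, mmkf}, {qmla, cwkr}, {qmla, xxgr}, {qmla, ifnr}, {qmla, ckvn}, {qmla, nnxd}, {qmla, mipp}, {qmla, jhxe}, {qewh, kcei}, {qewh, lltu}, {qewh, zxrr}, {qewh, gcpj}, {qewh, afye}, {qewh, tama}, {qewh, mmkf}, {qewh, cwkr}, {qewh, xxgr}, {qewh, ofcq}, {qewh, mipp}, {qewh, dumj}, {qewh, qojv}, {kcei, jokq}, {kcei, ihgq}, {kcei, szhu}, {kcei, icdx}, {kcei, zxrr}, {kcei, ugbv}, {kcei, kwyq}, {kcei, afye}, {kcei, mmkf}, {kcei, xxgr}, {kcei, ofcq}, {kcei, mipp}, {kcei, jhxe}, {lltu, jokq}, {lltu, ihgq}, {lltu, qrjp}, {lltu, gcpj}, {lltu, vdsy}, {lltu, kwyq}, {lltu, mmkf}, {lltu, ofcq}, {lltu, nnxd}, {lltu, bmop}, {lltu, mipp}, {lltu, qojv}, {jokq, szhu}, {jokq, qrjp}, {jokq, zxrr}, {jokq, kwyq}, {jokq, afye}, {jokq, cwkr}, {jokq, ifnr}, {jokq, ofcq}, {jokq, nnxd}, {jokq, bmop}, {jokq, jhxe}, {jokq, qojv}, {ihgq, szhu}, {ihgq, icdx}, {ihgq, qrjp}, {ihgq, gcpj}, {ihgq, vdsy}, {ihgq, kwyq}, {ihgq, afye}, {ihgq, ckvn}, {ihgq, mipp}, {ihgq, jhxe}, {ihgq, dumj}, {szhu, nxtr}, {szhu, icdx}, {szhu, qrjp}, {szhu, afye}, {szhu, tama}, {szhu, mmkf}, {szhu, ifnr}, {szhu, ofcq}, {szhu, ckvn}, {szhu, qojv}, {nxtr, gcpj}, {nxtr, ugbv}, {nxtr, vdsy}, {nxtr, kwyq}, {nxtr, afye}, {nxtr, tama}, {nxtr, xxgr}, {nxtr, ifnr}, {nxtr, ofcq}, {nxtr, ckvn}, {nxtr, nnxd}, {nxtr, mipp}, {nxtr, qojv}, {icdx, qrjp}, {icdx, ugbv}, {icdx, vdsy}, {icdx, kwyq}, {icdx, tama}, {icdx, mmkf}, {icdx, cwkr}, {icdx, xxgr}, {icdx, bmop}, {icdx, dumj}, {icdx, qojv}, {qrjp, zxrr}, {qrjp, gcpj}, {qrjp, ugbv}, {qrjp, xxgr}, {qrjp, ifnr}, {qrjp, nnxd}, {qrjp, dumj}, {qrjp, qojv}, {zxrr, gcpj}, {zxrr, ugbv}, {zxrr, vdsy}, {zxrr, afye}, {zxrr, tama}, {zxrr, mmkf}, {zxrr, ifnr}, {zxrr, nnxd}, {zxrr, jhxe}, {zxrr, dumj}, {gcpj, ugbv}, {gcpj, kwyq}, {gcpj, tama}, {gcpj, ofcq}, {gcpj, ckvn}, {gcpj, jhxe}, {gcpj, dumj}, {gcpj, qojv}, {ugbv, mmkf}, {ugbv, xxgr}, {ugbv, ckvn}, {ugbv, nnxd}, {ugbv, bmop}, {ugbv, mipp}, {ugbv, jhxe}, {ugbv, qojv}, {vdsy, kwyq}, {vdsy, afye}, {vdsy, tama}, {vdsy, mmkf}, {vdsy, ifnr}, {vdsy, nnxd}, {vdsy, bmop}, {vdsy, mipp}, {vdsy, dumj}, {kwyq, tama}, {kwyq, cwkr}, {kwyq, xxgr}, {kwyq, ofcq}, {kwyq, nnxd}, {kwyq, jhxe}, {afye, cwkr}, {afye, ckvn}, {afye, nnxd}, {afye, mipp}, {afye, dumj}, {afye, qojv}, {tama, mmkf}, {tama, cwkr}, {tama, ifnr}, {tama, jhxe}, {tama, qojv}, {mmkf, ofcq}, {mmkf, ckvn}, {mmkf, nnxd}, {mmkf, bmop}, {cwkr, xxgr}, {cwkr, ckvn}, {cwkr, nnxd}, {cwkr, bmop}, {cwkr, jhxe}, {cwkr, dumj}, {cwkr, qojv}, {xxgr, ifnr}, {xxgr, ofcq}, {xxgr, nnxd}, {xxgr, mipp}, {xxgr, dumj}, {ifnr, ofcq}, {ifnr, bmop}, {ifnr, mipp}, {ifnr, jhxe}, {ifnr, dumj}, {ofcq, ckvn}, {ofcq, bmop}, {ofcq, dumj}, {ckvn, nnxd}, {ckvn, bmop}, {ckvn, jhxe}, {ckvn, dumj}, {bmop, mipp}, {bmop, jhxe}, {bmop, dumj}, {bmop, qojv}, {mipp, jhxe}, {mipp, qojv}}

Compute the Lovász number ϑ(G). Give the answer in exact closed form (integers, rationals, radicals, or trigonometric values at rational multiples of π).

sqrt(29)

Vertex cwkr has 14 neighbors: qmla, qewh, jokq, icdx, kwyq, afye, tama, xxgr, ckvn, nnxd, bmop, jhxe, dumj, qojv.
deg(zxrr) = 14; N(zxrr) = {qewh, kcei, jokq, qrjp, gcpj, ugbv, vdsy, afye, tama, mmkf, ifnr, nnxd, jhxe, dumj}.
Vertex kwyq has 14 neighbors: kcei, lltu, jokq, ihgq, nxtr, icdx, gcpj, vdsy, tama, cwkr, xxgr, ofcq, nnxd, jhxe.
Vertex xxgr has 14 neighbors: qmla, qewh, kcei, nxtr, icdx, qrjp, ugbv, kwyq, cwkr, ifnr, ofcq, nnxd, mipp, dumj.
G on 29 vertices is 14-regular; SR(29,14,6,7) — a Paley graph.
Distinct eigenvalues (to 5 d.p.): [14.0, 2.19258, -3.19258].
ϑ = −N·λ_min/(λ_max−λ_min) = −29·(-sqrt(29)/2 - 1/2)/(14−(-sqrt(29)/2 - 1/2)) = sqrt(29).
= 5.38516481… (decimal).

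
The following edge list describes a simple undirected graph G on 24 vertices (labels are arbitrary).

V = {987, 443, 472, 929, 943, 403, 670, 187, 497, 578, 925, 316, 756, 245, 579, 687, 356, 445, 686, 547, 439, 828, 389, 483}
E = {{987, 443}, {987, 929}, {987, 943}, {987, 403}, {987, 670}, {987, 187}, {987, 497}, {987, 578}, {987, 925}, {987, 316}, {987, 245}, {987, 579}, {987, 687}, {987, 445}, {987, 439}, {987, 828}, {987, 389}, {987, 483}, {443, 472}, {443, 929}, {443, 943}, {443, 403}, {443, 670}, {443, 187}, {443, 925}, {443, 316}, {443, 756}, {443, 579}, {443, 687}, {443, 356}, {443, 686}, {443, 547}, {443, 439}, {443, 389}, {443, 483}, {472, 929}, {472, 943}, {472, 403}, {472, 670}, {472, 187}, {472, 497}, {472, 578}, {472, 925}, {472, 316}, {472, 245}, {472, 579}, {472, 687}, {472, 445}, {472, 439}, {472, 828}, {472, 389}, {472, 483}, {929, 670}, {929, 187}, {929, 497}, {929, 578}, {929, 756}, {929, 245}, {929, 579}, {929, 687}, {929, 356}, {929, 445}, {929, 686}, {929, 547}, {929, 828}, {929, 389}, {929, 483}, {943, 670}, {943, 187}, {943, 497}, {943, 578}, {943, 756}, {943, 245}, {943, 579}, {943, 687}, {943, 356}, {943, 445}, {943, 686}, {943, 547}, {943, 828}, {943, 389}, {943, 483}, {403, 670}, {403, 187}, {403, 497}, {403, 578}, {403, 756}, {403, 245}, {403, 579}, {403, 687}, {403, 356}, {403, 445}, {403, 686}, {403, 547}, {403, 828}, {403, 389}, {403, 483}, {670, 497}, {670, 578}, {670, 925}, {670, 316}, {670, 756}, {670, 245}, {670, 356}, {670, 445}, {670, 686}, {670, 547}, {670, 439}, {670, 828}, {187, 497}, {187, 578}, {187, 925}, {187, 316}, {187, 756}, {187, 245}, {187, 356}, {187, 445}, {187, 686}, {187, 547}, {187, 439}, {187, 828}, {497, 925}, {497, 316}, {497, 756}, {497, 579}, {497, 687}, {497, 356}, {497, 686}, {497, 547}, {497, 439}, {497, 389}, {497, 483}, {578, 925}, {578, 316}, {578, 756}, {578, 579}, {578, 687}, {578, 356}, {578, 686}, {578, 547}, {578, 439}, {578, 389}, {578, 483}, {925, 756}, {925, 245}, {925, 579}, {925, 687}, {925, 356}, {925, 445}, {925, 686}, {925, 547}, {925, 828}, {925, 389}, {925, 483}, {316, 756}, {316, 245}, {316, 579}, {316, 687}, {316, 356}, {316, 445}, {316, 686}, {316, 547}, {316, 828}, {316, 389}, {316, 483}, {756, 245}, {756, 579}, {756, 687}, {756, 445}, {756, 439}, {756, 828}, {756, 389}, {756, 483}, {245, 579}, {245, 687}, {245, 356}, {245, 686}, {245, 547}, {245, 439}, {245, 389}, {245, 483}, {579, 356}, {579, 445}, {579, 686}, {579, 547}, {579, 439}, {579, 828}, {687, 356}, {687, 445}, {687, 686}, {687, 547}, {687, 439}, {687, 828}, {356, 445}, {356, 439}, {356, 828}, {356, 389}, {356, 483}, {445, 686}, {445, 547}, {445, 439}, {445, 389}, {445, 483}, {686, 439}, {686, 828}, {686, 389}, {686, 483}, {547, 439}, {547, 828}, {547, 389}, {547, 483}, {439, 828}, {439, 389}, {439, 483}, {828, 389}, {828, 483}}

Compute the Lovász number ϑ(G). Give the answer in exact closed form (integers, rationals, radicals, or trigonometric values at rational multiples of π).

N(497) = {987, 472, 929, 943, 403, 670, 187, 925, 316, 756, 579, 687, 356, 686, 547, 439, 389, 483}, |N(497)| = 18.
N(943) = {987, 443, 472, 670, 187, 497, 578, 756, 245, 579, 687, 356, 445, 686, 547, 828, 389, 483}, |N(943)| = 18.
N(828) = {987, 472, 929, 943, 403, 670, 187, 925, 316, 756, 579, 687, 356, 686, 547, 439, 389, 483}, |N(828)| = 18.
N(579) = {987, 443, 472, 929, 943, 403, 497, 578, 925, 316, 756, 245, 356, 445, 686, 547, 439, 828}, |N(579)| = 18.
Complete multipartite on [6, 6, 6, 6]: sandwich collapses at ϑ=6.
Numerically 6.000000.
6 ≤ 6 ≤ 6: collapsed.

6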